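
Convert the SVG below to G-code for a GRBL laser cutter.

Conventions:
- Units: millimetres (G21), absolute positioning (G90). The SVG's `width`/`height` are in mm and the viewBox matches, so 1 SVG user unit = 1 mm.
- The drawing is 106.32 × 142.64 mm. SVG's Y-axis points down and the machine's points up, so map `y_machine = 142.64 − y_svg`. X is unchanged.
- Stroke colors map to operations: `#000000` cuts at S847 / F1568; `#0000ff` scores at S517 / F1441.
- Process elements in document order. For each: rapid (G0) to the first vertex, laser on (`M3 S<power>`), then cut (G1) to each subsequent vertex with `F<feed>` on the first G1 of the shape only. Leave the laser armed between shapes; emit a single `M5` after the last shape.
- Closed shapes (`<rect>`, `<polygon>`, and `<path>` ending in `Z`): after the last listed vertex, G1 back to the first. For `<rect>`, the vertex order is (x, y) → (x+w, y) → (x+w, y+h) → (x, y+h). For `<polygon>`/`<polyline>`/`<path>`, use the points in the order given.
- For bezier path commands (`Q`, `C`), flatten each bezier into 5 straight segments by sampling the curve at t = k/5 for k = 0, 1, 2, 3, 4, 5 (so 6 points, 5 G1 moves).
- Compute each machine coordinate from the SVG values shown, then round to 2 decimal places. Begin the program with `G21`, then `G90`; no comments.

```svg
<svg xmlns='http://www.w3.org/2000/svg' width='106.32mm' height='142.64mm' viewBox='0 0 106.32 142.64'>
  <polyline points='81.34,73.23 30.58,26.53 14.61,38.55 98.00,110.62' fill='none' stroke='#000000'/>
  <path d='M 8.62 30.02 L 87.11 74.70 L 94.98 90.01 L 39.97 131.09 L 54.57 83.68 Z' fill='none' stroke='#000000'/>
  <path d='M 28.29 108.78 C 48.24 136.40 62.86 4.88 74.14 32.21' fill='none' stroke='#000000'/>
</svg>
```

G21
G90
G0 X81.34 Y69.41
M3 S847
G1 X30.58 Y116.11 F1568
G1 X14.61 Y104.09
G1 X98.00 Y32.02
G0 X8.62 Y112.62
M3 S847
G1 X87.11 Y67.94 F1568
G1 X94.98 Y52.63
G1 X39.97 Y11.55
G1 X54.57 Y58.96
G1 X8.62 Y112.62
G0 X28.29 Y33.86
M3 S847
G1 X39.64 Y33.84 F1568
G1 X49.80 Y56.75
G1 X58.87 Y87.33
G1 X66.96 Y110.31
G1 X74.14 Y110.43
M5

viewBox `0 0 106.32 142.64` with mm width/height → 1 unit = 1 mm. Flip: y_m = 142.64 − y_svg.

**Shape 1** — `<polyline>` open polyline, stroke `#000000` → cut (S847, F1568). Machine vertices: (81.34,69.41) → (30.58,116.11) → (14.61,104.09) → (98.00,32.02). Open path.

**Shape 2** — `<path>` closed polygon, stroke `#000000` → cut (S847, F1568). Machine vertices: (8.62,112.62) → (87.11,67.94) → (94.98,52.63) → (39.97,11.55) → (54.57,58.96) → (8.62,112.62). Closed: final G1 returns to the first vertex.

**Shape 3** — `<path>` cubic bezier, stroke `#000000` → cut (S847, F1568). Control points (SVG): P0=(28.29,108.78), P1=(48.24,136.40), P2=(62.86,4.88), P3=(74.14,32.21); sampled at t=k/5. Machine vertices: (28.29,33.86) → (39.64,33.84) → (49.80,56.75) → (58.87,87.33) → (66.96,110.31) → (74.14,110.43). Open path.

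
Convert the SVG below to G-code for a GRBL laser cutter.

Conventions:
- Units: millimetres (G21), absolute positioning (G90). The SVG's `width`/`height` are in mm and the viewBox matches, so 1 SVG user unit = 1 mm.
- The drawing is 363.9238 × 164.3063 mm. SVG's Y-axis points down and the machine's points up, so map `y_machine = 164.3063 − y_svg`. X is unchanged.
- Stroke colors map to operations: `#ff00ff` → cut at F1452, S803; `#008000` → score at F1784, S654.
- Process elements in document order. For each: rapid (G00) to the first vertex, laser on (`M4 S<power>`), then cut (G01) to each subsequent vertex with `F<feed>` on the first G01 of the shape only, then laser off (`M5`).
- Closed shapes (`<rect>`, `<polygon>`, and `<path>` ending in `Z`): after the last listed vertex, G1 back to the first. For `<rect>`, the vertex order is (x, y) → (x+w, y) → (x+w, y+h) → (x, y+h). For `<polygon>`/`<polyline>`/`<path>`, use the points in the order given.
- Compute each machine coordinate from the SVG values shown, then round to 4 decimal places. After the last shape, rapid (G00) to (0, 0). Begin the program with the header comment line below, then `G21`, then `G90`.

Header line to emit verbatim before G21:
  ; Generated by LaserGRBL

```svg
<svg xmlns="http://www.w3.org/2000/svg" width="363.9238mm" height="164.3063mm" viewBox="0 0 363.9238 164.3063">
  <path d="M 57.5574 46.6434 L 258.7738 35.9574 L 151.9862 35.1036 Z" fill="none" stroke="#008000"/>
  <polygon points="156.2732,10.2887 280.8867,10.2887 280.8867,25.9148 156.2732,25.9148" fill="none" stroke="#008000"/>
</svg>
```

; Generated by LaserGRBL
G21
G90
G00 X57.5574 Y117.6629
M4 S654
G01 X258.7738 Y128.3489 F1784
G01 X151.9862 Y129.2027
G01 X57.5574 Y117.6629
M5
G00 X156.2732 Y154.0176
M4 S654
G01 X280.8867 Y154.0176 F1784
G01 X280.8867 Y138.3915
G01 X156.2732 Y138.3915
G01 X156.2732 Y154.0176
M5
G00 X0.0000 Y0.0000

1 u = 1 mm; y_m = 164.3063 − y.

[1] `<path>` closed polygon, #008000→score S654 F1784: (57.5574,117.6629) → (258.7738,128.3489) → (151.9862,129.2027) → (57.5574,117.6629) (closed)

[2] `<polygon>` rectangle, #008000→score S654 F1784: (156.2732,154.0176) → (280.8867,154.0176) → (280.8867,138.3915) → (156.2732,138.3915) → (156.2732,154.0176) (closed)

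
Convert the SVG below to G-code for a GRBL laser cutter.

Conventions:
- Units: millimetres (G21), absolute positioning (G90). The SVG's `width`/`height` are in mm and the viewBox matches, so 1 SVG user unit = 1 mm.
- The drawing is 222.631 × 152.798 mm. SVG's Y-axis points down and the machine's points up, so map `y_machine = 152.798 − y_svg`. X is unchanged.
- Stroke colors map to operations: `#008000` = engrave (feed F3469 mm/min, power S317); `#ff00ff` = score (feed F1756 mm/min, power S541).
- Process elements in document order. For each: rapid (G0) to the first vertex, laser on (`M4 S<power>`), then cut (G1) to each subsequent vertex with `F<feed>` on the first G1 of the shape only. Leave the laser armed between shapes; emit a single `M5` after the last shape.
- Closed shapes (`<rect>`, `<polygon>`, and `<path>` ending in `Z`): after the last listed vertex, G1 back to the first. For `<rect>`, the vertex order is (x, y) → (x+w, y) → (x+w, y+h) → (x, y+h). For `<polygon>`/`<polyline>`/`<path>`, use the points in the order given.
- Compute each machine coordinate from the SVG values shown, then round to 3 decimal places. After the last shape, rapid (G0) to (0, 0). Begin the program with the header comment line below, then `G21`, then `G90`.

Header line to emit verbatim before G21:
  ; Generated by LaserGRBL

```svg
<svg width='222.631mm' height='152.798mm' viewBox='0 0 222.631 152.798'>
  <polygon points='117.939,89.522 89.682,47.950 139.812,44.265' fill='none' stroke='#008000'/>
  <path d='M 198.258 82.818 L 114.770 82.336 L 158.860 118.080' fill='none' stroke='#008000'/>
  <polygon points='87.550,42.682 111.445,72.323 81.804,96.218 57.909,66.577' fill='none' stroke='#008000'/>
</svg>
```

; Generated by LaserGRBL
G21
G90
G0 X117.939 Y63.276
M4 S317
G1 X89.682 Y104.848 F3469
G1 X139.812 Y108.533
G1 X117.939 Y63.276
G0 X198.258 Y69.980
M4 S317
G1 X114.770 Y70.462 F3469
G1 X158.860 Y34.718
G0 X87.550 Y110.116
M4 S317
G1 X111.445 Y80.475 F3469
G1 X81.804 Y56.580
G1 X57.909 Y86.221
G1 X87.550 Y110.116
M5
G0 X0.000 Y0.000

1 u = 1 mm; y_m = 152.798 − y.

[1] `<polygon>` regular polygon, #008000→engrave S317 F3469: (117.939,63.276) → (89.682,104.848) → (139.812,108.533) → (117.939,63.276) (closed)

[2] `<path>` open polyline, #008000→engrave S317 F3469: (198.258,69.980) → (114.770,70.462) → (158.860,34.718)

[3] `<polygon>` regular polygon, #008000→engrave S317 F3469: (87.550,110.116) → (111.445,80.475) → (81.804,56.580) → (57.909,86.221) → (87.550,110.116) (closed)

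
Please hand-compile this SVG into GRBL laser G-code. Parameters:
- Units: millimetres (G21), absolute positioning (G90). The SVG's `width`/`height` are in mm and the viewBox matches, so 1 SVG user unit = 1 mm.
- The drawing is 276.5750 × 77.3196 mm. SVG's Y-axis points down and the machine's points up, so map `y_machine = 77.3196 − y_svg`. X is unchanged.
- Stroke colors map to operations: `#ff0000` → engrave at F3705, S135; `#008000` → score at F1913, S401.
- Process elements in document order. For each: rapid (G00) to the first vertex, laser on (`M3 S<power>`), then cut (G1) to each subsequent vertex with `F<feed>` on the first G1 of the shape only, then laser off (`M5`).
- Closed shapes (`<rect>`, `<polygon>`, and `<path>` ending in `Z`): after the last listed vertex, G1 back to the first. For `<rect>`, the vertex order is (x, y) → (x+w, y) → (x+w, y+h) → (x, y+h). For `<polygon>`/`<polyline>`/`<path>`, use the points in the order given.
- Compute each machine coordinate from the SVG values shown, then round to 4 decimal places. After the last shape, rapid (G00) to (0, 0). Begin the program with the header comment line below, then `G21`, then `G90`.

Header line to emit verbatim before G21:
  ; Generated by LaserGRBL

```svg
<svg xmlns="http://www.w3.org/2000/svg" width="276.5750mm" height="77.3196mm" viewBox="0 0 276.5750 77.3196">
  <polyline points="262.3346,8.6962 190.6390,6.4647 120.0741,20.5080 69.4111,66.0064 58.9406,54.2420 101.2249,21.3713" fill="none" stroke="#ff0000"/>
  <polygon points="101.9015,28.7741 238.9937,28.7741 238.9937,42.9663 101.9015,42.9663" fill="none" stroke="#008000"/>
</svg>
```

; Generated by LaserGRBL
G21
G90
G00 X262.3346 Y68.6234
M3 S135
G1 X190.6390 Y70.8549 F3705
G1 X120.0741 Y56.8116
G1 X69.4111 Y11.3132
G1 X58.9406 Y23.0776
G1 X101.2249 Y55.9483
M5
G00 X101.9015 Y48.5455
M3 S401
G1 X238.9937 Y48.5455 F1913
G1 X238.9937 Y34.3533
G1 X101.9015 Y34.3533
G1 X101.9015 Y48.5455
M5
G00 X0.0000 Y0.0000

viewBox `0 0 276.5750 77.3196` with mm width/height → 1 unit = 1 mm. Flip: y_m = 77.3196 − y_svg.

**Shape 1** — `<polyline>` open polyline, stroke `#ff0000` → engrave (S135, F3705). Machine vertices: (262.3346,68.6234) → (190.6390,70.8549) → (120.0741,56.8116) → (69.4111,11.3132) → (58.9406,23.0776) → (101.2249,55.9483). Open path.

**Shape 2** — `<polygon>` rectangle, stroke `#008000` → score (S401, F1913). Machine vertices: (101.9015,48.5455) → (238.9937,48.5455) → (238.9937,34.3533) → (101.9015,34.3533) → (101.9015,48.5455). Closed: final G1 returns to the first vertex.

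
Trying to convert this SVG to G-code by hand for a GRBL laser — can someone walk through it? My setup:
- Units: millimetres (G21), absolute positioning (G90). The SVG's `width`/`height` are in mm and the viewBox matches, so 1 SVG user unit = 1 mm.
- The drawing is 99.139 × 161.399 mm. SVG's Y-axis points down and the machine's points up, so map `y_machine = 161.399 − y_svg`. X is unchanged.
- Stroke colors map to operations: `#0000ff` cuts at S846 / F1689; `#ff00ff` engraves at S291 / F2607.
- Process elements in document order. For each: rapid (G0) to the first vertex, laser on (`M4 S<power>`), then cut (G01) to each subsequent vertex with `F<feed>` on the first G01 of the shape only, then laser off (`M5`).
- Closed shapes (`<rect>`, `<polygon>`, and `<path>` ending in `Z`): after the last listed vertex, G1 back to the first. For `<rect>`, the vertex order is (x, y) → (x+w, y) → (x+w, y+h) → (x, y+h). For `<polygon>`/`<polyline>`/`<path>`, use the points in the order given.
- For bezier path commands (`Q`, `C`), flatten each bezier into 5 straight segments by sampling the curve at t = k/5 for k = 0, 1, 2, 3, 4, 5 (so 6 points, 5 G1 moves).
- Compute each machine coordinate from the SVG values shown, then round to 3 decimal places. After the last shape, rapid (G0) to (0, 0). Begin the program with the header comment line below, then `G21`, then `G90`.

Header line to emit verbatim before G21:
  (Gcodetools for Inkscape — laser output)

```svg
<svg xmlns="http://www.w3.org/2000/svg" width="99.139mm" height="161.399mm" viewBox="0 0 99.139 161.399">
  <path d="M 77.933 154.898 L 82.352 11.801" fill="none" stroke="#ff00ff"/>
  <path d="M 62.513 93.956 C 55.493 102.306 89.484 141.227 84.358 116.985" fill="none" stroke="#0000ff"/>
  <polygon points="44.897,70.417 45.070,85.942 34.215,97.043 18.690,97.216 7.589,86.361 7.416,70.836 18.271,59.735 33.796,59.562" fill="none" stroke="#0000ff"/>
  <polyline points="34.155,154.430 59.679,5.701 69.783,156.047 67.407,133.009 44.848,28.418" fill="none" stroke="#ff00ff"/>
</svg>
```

viewBox `0 0 99.139 161.399` with mm width/height → 1 unit = 1 mm. Flip: y_m = 161.399 − y_svg.

**Shape 1** — `<path>` line segment, stroke `#ff00ff` → engrave (S291, F2607). Machine vertices: (77.933,6.501) → (82.352,149.598). Open path.

**Shape 2** — `<path>` cubic bezier, stroke `#0000ff` → cut (S846, F1689). Control points (SVG): P0=(62.513,93.956), P1=(55.493,102.306), P2=(89.484,141.227), P3=(84.358,116.985); sampled at t=k/5. Machine vertices: (62.513,67.443) → (62.581,59.514) → (68.646,48.748) → (76.861,39.643) → (83.381,36.698) → (84.358,44.414). Open path.

**Shape 3** — `<polygon>` regular polygon, stroke `#0000ff` → cut (S846, F1689). Machine vertices: (44.897,90.982) → (45.070,75.457) → (34.215,64.356) → (18.690,64.183) → (7.589,75.038) → (7.416,90.563) → (18.271,101.664) → (33.796,101.837) → (44.897,90.982). Closed: final G1 returns to the first vertex.

**Shape 4** — `<polyline>` open polyline, stroke `#ff00ff` → engrave (S291, F2607). Machine vertices: (34.155,6.969) → (59.679,155.698) → (69.783,5.352) → (67.407,28.390) → (44.848,132.981). Open path.

(Gcodetools for Inkscape — laser output)
G21
G90
G0 X77.933 Y6.501
M4 S291
G01 X82.352 Y149.598 F2607
M5
G0 X62.513 Y67.443
M4 S846
G01 X62.581 Y59.514 F1689
G01 X68.646 Y48.748
G01 X76.861 Y39.643
G01 X83.381 Y36.698
G01 X84.358 Y44.414
M5
G0 X44.897 Y90.982
M4 S846
G01 X45.070 Y75.457 F1689
G01 X34.215 Y64.356
G01 X18.690 Y64.183
G01 X7.589 Y75.038
G01 X7.416 Y90.563
G01 X18.271 Y101.664
G01 X33.796 Y101.837
G01 X44.897 Y90.982
M5
G0 X34.155 Y6.969
M4 S291
G01 X59.679 Y155.698 F2607
G01 X69.783 Y5.352
G01 X67.407 Y28.390
G01 X44.848 Y132.981
M5
G0 X0.000 Y0.000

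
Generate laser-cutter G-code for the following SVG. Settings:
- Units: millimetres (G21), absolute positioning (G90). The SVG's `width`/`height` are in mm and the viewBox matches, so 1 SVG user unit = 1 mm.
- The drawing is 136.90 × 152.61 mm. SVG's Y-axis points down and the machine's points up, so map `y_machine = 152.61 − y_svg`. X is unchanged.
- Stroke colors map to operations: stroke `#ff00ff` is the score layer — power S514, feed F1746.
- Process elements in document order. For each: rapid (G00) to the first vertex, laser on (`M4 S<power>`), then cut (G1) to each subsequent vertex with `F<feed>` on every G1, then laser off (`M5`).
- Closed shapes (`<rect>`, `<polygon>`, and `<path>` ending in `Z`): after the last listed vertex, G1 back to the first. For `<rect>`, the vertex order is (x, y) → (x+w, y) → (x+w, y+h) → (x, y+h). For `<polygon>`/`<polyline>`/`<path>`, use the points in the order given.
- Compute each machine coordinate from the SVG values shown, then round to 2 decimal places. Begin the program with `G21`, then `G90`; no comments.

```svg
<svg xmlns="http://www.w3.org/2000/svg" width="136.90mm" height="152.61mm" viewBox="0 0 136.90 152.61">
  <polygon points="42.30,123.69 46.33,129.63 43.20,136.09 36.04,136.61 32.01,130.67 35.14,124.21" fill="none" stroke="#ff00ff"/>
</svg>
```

viewBox `0 0 136.90 152.61` with mm width/height → 1 unit = 1 mm. Flip: y_m = 152.61 − y_svg.

**Shape 1** — `<polygon>` regular polygon, stroke `#ff00ff` → score (S514, F1746). Machine vertices: (42.30,28.92) → (46.33,22.98) → (43.20,16.52) → (36.04,16.00) → (32.01,21.94) → (35.14,28.40) → (42.30,28.92). Closed: final G1 returns to the first vertex.

G21
G90
G00 X42.30 Y28.92
M4 S514
G1 X46.33 Y22.98 F1746
G1 X43.20 Y16.52 F1746
G1 X36.04 Y16.00 F1746
G1 X32.01 Y21.94 F1746
G1 X35.14 Y28.40 F1746
G1 X42.30 Y28.92 F1746
M5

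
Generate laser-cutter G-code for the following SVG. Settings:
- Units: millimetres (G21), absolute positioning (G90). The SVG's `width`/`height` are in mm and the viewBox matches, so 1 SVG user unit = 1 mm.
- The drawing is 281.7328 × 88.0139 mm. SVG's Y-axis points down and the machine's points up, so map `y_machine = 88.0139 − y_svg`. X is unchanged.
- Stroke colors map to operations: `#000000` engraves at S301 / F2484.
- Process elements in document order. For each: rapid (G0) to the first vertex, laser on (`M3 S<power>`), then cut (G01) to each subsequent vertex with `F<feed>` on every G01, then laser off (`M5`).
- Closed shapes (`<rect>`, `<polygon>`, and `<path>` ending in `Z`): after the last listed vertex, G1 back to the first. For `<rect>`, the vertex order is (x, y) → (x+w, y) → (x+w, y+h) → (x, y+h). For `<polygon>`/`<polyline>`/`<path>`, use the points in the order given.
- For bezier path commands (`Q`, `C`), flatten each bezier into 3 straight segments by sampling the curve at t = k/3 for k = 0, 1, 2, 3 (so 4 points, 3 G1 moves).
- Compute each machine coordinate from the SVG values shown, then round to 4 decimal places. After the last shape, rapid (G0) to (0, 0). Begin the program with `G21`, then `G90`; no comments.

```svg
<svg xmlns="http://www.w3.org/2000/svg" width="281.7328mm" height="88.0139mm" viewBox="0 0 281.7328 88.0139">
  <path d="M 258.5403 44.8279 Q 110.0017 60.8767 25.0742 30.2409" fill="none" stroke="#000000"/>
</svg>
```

1 u = 1 mm; y_m = 88.0139 − y.

[1] `<path>` quadratic bezier, #000000→engrave S301 F2484: (258.5403,43.1860) → (166.5825,37.6740) → (88.7604,42.5363) → (25.0742,57.7730)

G21
G90
G0 X258.5403 Y43.1860
M3 S301
G01 X166.5825 Y37.6740 F2484
G01 X88.7604 Y42.5363 F2484
G01 X25.0742 Y57.7730 F2484
M5
G0 X0.0000 Y0.0000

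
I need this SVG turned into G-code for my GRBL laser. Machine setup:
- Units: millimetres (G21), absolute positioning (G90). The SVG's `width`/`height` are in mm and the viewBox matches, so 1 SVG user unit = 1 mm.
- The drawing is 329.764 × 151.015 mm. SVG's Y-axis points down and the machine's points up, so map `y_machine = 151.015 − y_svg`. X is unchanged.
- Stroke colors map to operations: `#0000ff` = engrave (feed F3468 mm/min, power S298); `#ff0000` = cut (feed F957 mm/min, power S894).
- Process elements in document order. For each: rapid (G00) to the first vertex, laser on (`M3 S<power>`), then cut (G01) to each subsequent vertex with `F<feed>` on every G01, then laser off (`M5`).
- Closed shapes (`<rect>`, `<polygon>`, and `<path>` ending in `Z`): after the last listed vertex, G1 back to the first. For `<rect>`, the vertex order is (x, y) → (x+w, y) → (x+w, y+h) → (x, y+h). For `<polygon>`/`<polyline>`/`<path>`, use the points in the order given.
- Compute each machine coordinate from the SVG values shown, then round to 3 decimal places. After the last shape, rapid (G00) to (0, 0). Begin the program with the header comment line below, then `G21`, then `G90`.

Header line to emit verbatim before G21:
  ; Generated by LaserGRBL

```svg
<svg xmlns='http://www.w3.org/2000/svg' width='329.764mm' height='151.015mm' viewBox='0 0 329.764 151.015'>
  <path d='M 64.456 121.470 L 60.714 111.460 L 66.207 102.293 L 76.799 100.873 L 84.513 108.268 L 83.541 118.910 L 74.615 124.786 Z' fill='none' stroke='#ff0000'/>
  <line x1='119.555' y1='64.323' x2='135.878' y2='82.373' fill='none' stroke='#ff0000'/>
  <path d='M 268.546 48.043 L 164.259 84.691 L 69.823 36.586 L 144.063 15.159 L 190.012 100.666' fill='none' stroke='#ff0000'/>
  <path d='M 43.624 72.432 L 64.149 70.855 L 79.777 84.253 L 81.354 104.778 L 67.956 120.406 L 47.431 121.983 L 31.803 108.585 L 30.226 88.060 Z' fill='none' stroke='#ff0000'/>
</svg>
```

; Generated by LaserGRBL
G21
G90
G00 X64.456 Y29.545
M3 S894
G01 X60.714 Y39.555 F957
G01 X66.207 Y48.722 F957
G01 X76.799 Y50.142 F957
G01 X84.513 Y42.747 F957
G01 X83.541 Y32.105 F957
G01 X74.615 Y26.229 F957
G01 X64.456 Y29.545 F957
M5
G00 X119.555 Y86.692
M3 S894
G01 X135.878 Y68.642 F957
M5
G00 X268.546 Y102.972
M3 S894
G01 X164.259 Y66.324 F957
G01 X69.823 Y114.429 F957
G01 X144.063 Y135.856 F957
G01 X190.012 Y50.349 F957
M5
G00 X43.624 Y78.583
M3 S894
G01 X64.149 Y80.160 F957
G01 X79.777 Y66.762 F957
G01 X81.354 Y46.237 F957
G01 X67.956 Y30.609 F957
G01 X47.431 Y29.032 F957
G01 X31.803 Y42.430 F957
G01 X30.226 Y62.955 F957
G01 X43.624 Y78.583 F957
M5
G00 X0.000 Y0.000

1 u = 1 mm; y_m = 151.015 − y.

[1] `<path>` regular polygon, #ff0000→cut S894 F957: (64.456,29.545) → (60.714,39.555) → (66.207,48.722) → (76.799,50.142) → (84.513,42.747) → (83.541,32.105) → (74.615,26.229) → (64.456,29.545) (closed)

[2] `<line>` line segment, #ff0000→cut S894 F957: (119.555,86.692) → (135.878,68.642)

[3] `<path>` open polyline, #ff0000→cut S894 F957: (268.546,102.972) → (164.259,66.324) → (69.823,114.429) → (144.063,135.856) → (190.012,50.349)

[4] `<path>` regular polygon, #ff0000→cut S894 F957: (43.624,78.583) → (64.149,80.160) → (79.777,66.762) → (81.354,46.237) → (67.956,30.609) → (47.431,29.032) → (31.803,42.430) → (30.226,62.955) → (43.624,78.583) (closed)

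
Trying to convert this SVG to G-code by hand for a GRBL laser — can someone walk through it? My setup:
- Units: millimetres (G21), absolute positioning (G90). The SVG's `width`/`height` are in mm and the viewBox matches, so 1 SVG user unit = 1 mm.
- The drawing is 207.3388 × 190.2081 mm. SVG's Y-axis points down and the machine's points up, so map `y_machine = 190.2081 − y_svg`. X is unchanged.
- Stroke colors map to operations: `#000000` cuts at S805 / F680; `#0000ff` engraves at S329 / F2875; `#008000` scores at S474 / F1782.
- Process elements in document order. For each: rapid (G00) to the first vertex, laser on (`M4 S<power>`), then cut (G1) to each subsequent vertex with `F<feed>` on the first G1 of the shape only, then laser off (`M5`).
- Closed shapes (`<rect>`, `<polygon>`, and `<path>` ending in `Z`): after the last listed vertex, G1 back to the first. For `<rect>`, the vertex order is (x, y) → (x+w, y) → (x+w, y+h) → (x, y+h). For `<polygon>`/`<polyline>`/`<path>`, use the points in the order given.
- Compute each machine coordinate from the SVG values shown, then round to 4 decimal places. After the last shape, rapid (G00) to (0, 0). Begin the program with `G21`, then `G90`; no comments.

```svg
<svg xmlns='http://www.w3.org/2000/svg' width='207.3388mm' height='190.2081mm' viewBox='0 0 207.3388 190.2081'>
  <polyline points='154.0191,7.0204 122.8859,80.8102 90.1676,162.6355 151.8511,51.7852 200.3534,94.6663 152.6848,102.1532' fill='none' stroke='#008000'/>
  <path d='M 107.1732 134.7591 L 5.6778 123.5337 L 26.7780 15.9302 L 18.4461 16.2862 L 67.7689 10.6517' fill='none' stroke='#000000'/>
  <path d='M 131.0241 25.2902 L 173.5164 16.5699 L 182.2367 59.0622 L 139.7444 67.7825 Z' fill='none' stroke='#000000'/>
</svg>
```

G21
G90
G00 X154.0191 Y183.1877
M4 S474
G1 X122.8859 Y109.3979 F1782
G1 X90.1676 Y27.5726
G1 X151.8511 Y138.4229
G1 X200.3534 Y95.5418
G1 X152.6848 Y88.0549
M5
G00 X107.1732 Y55.4490
M4 S805
G1 X5.6778 Y66.6744 F680
G1 X26.7780 Y174.2779
G1 X18.4461 Y173.9219
G1 X67.7689 Y179.5564
M5
G00 X131.0241 Y164.9179
M4 S805
G1 X173.5164 Y173.6382 F680
G1 X182.2367 Y131.1459
G1 X139.7444 Y122.4256
G1 X131.0241 Y164.9179
M5
G00 X0.0000 Y0.0000

1 u = 1 mm; y_m = 190.2081 − y.

[1] `<polyline>` open polyline, #008000→score S474 F1782: (154.0191,183.1877) → (122.8859,109.3979) → (90.1676,27.5726) → (151.8511,138.4229) → (200.3534,95.5418) → (152.6848,88.0549)

[2] `<path>` open polyline, #000000→cut S805 F680: (107.1732,55.4490) → (5.6778,66.6744) → (26.7780,174.2779) → (18.4461,173.9219) → (67.7689,179.5564)

[3] `<path>` regular polygon, #000000→cut S805 F680: (131.0241,164.9179) → (173.5164,173.6382) → (182.2367,131.1459) → (139.7444,122.4256) → (131.0241,164.9179) (closed)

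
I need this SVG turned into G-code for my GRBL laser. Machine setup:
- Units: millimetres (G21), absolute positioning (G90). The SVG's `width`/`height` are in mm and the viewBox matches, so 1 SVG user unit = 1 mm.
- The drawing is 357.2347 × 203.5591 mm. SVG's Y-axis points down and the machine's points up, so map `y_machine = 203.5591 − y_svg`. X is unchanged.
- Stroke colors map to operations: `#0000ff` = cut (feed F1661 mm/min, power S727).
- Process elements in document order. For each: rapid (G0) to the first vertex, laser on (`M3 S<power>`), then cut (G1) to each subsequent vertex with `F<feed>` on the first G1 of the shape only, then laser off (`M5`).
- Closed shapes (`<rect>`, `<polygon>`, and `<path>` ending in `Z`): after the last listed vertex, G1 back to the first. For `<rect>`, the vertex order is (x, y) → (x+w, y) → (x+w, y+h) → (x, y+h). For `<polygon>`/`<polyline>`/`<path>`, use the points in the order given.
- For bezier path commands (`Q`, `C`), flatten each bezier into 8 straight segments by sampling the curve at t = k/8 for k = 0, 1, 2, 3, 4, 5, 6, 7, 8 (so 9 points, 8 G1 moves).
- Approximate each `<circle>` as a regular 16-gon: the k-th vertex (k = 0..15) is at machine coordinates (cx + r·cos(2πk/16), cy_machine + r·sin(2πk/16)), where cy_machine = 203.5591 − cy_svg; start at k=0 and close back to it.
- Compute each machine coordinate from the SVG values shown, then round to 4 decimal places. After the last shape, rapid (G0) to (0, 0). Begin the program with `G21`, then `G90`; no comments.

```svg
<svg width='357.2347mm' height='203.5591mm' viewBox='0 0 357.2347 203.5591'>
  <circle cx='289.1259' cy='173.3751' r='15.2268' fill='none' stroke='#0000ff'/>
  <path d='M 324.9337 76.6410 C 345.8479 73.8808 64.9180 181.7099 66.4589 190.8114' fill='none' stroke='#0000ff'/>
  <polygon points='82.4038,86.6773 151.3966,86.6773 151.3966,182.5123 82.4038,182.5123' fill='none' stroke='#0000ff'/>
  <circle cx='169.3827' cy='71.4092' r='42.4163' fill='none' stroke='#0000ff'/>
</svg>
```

Since the viewBox matches the mm dimensions, user units are millimetres directly. The only transform is the Y-flip y_m = 203.5591 − y_svg.

Shape 1 is a circle drawn with `<circle>`. Its stroke #0000ff means cut at S727, F1661. After flipping Y the toolpath is (304.3527,30.1840) → (303.1936,36.0110) → (299.8929,40.9510) → (294.9529,44.2517) → (289.1259,45.4108) → (283.2989,44.2517) → (278.3589,40.9510) → (275.0582,36.0110) → (273.8991,30.1840) → (275.0582,24.3570) → (278.3589,19.4170) → (283.2989,16.1163) → (289.1259,14.9572) → (294.9529,16.1163) → (299.8929,19.4170) → (303.1936,24.3570) → (304.3527,30.1840), returning to the start.

Shape 2 is a cubic bezier drawn with `<path>`. Its stroke #0000ff means cut at S727, F1661. After flipping Y the toolpath is (324.9337,126.9181) → (319.7688,123.1781) → (293.1535,111.5233) → (251.9352,94.4067) → (202.9613,74.2810) → (153.0793,53.5994) → (109.1366,34.8147) → (77.9806,20.3798) → (66.4589,12.7477).

Shape 3 is a rectangle drawn with `<polygon>`. Its stroke #0000ff means cut at S727, F1661. After flipping Y the toolpath is (82.4038,116.8818) → (151.3966,116.8818) → (151.3966,21.0468) → (82.4038,21.0468) → (82.4038,116.8818), returning to the start.

Shape 4 is a circle drawn with `<circle>`. Its stroke #0000ff means cut at S727, F1661. After flipping Y the toolpath is (211.7990,132.1499) → (208.5703,148.3819) → (199.3756,162.1428) → (185.6147,171.3375) → (169.3827,174.5662) → (153.1507,171.3375) → (139.3898,162.1428) → (130.1951,148.3819) → (126.9664,132.1499) → (130.1951,115.9179) → (139.3898,102.1570) → (153.1507,92.9623) → (169.3827,89.7336) → (185.6147,92.9623) → (199.3756,102.1570) → (208.5703,115.9179) → (211.7990,132.1499), returning to the start.

G21
G90
G0 X304.3527 Y30.1840
M3 S727
G1 X303.1936 Y36.0110 F1661
G1 X299.8929 Y40.9510
G1 X294.9529 Y44.2517
G1 X289.1259 Y45.4108
G1 X283.2989 Y44.2517
G1 X278.3589 Y40.9510
G1 X275.0582 Y36.0110
G1 X273.8991 Y30.1840
G1 X275.0582 Y24.3570
G1 X278.3589 Y19.4170
G1 X283.2989 Y16.1163
G1 X289.1259 Y14.9572
G1 X294.9529 Y16.1163
G1 X299.8929 Y19.4170
G1 X303.1936 Y24.3570
G1 X304.3527 Y30.1840
M5
G0 X324.9337 Y126.9181
M3 S727
G1 X319.7688 Y123.1781 F1661
G1 X293.1535 Y111.5233
G1 X251.9352 Y94.4067
G1 X202.9613 Y74.2810
G1 X153.0793 Y53.5994
G1 X109.1366 Y34.8147
G1 X77.9806 Y20.3798
G1 X66.4589 Y12.7477
M5
G0 X82.4038 Y116.8818
M3 S727
G1 X151.3966 Y116.8818 F1661
G1 X151.3966 Y21.0468
G1 X82.4038 Y21.0468
G1 X82.4038 Y116.8818
M5
G0 X211.7990 Y132.1499
M3 S727
G1 X208.5703 Y148.3819 F1661
G1 X199.3756 Y162.1428
G1 X185.6147 Y171.3375
G1 X169.3827 Y174.5662
G1 X153.1507 Y171.3375
G1 X139.3898 Y162.1428
G1 X130.1951 Y148.3819
G1 X126.9664 Y132.1499
G1 X130.1951 Y115.9179
G1 X139.3898 Y102.1570
G1 X153.1507 Y92.9623
G1 X169.3827 Y89.7336
G1 X185.6147 Y92.9623
G1 X199.3756 Y102.1570
G1 X208.5703 Y115.9179
G1 X211.7990 Y132.1499
M5
G0 X0.0000 Y0.0000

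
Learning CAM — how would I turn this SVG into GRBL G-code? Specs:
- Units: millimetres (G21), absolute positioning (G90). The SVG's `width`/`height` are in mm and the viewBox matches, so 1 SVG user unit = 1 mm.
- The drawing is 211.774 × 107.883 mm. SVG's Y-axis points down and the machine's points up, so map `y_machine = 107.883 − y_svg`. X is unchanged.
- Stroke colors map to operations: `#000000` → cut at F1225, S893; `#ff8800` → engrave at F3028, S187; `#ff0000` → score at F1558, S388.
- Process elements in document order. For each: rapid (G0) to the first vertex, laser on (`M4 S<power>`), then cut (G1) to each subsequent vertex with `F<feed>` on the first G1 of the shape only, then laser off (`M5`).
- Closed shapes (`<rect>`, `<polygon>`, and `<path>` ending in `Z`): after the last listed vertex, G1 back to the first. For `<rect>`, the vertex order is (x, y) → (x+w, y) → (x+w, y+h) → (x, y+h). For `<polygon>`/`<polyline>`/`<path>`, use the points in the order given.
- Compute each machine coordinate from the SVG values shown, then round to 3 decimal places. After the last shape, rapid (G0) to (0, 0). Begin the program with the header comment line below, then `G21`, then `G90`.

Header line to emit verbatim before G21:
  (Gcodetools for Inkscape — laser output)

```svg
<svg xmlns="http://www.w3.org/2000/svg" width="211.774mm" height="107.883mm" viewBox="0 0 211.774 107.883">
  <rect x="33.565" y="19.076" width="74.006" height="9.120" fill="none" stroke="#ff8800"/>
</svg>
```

Since the viewBox matches the mm dimensions, user units are millimetres directly. The only transform is the Y-flip y_m = 107.883 − y_svg.

Shape 1 is a rectangle drawn with `<rect>`. Its stroke #ff8800 means engrave at S187, F3028. After flipping Y the toolpath is (33.565,88.807) → (107.571,88.807) → (107.571,79.687) → (33.565,79.687) → (33.565,88.807), returning to the start.

(Gcodetools for Inkscape — laser output)
G21
G90
G0 X33.565 Y88.807
M4 S187
G1 X107.571 Y88.807 F3028
G1 X107.571 Y79.687
G1 X33.565 Y79.687
G1 X33.565 Y88.807
M5
G0 X0.000 Y0.000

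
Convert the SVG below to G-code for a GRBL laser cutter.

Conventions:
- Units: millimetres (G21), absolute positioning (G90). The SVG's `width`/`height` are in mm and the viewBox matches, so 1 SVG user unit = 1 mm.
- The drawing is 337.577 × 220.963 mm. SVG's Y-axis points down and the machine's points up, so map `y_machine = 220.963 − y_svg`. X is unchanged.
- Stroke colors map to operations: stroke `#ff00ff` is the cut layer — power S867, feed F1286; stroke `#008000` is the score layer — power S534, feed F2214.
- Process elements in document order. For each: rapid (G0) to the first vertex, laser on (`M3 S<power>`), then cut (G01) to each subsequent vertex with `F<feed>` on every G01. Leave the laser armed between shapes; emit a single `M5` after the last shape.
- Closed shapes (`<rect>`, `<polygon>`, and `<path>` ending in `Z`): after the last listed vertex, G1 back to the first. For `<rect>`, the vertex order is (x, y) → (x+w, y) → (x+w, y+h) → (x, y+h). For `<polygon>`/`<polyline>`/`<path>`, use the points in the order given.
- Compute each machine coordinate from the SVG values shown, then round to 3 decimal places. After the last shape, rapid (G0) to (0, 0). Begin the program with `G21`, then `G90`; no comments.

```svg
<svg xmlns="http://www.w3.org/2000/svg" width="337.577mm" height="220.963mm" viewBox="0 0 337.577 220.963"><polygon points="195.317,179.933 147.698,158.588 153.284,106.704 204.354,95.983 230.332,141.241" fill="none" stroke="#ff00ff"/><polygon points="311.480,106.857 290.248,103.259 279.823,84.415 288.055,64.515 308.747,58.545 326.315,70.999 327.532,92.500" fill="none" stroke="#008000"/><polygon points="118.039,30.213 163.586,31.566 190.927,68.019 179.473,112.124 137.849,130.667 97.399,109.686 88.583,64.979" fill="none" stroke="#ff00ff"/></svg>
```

1 u = 1 mm; y_m = 220.963 − y.

[1] `<polygon>` regular polygon, #ff00ff→cut S867 F1286: (195.317,41.030) → (147.698,62.375) → (153.284,114.259) → (204.354,124.980) → (230.332,79.722) → (195.317,41.030) (closed)

[2] `<polygon>` regular polygon, #008000→score S534 F2214: (311.480,114.106) → (290.248,117.704) → (279.823,136.548) → (288.055,156.448) → (308.747,162.418) → (326.315,149.964) → (327.532,128.463) → (311.480,114.106) (closed)

[3] `<polygon>` regular polygon, #ff00ff→cut S867 F1286: (118.039,190.750) → (163.586,189.397) → (190.927,152.944) → (179.473,108.839) → (137.849,90.296) → (97.399,111.277) → (88.583,155.984) → (118.039,190.750) (closed)

G21
G90
G0 X195.317 Y41.030
M3 S867
G01 X147.698 Y62.375 F1286
G01 X153.284 Y114.259 F1286
G01 X204.354 Y124.980 F1286
G01 X230.332 Y79.722 F1286
G01 X195.317 Y41.030 F1286
G0 X311.480 Y114.106
M3 S534
G01 X290.248 Y117.704 F2214
G01 X279.823 Y136.548 F2214
G01 X288.055 Y156.448 F2214
G01 X308.747 Y162.418 F2214
G01 X326.315 Y149.964 F2214
G01 X327.532 Y128.463 F2214
G01 X311.480 Y114.106 F2214
G0 X118.039 Y190.750
M3 S867
G01 X163.586 Y189.397 F1286
G01 X190.927 Y152.944 F1286
G01 X179.473 Y108.839 F1286
G01 X137.849 Y90.296 F1286
G01 X97.399 Y111.277 F1286
G01 X88.583 Y155.984 F1286
G01 X118.039 Y190.750 F1286
M5
G0 X0.000 Y0.000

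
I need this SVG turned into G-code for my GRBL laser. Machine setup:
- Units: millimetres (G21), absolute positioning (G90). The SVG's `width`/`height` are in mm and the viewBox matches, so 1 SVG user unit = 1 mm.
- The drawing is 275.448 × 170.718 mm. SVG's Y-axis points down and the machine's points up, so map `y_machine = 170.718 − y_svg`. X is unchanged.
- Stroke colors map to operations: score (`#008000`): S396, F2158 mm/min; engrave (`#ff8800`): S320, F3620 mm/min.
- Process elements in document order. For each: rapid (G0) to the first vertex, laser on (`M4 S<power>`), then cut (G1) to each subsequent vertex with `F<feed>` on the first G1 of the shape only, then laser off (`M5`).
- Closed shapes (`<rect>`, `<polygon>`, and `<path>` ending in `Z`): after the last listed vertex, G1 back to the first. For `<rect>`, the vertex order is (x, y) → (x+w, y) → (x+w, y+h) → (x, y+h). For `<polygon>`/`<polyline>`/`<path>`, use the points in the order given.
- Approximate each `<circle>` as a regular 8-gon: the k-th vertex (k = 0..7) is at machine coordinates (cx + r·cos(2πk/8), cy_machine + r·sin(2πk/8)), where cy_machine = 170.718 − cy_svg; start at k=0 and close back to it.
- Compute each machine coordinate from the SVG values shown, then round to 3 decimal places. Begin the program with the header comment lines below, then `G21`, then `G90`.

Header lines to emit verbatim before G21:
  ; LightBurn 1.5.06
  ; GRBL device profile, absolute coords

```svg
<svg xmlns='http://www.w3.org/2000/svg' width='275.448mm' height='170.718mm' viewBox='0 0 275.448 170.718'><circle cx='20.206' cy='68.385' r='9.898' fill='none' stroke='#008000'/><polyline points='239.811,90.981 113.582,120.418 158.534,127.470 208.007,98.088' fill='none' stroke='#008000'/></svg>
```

; LightBurn 1.5.06
; GRBL device profile, absolute coords
G21
G90
G0 X30.104 Y102.333
M4 S396
G1 X27.205 Y109.332 F2158
G1 X20.206 Y112.231
G1 X13.207 Y109.332
G1 X10.308 Y102.333
G1 X13.207 Y95.334
G1 X20.206 Y92.435
G1 X27.205 Y95.334
G1 X30.104 Y102.333
M5
G0 X239.811 Y79.737
M4 S396
G1 X113.582 Y50.300 F2158
G1 X158.534 Y43.248
G1 X208.007 Y72.630
M5

Since the viewBox matches the mm dimensions, user units are millimetres directly. The only transform is the Y-flip y_m = 170.718 − y_svg.

Shape 1 is a circle drawn with `<circle>`. Its stroke #008000 means score at S396, F2158. After flipping Y the toolpath is (30.104,102.333) → (27.205,109.332) → (20.206,112.231) → (13.207,109.332) → (10.308,102.333) → (13.207,95.334) → (20.206,92.435) → (27.205,95.334) → (30.104,102.333), returning to the start.

Shape 2 is a open polyline drawn with `<polyline>`. Its stroke #008000 means score at S396, F2158. After flipping Y the toolpath is (239.811,79.737) → (113.582,50.300) → (158.534,43.248) → (208.007,72.630).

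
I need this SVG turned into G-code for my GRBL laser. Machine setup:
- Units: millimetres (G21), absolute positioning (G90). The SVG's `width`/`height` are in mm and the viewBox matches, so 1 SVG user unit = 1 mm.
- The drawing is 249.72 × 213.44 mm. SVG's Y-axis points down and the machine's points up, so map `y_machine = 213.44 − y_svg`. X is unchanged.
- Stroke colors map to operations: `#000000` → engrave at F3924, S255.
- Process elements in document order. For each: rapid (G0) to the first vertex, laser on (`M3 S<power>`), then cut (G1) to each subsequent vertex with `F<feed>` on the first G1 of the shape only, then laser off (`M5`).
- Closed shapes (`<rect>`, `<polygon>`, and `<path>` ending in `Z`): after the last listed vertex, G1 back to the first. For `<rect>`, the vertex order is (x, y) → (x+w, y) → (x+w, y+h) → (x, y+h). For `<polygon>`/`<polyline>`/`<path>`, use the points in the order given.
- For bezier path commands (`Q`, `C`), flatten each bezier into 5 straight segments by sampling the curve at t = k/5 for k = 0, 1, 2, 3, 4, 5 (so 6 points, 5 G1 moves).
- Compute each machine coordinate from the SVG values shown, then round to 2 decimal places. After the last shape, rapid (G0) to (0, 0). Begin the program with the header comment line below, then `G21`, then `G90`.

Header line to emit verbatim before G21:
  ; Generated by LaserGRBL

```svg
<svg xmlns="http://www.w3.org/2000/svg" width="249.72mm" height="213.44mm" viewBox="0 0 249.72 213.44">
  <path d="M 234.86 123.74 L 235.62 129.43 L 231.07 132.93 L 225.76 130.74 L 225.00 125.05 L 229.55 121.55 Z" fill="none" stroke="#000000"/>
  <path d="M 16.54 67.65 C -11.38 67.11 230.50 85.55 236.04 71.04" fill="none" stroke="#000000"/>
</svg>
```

Since the viewBox matches the mm dimensions, user units are millimetres directly. The only transform is the Y-flip y_m = 213.44 − y_svg.

Shape 1 is a regular polygon drawn with `<path>`. Its stroke #000000 means engrave at S255, F3924. After flipping Y the toolpath is (234.86,89.70) → (235.62,84.01) → (231.07,80.51) → (225.76,82.70) → (225.00,88.39) → (229.55,91.89) → (234.86,89.70), returning to the start.

Shape 2 is a cubic bezier drawn with `<path>`. Its stroke #000000 means engrave at S255, F3924. After flipping Y the toolpath is (16.54,145.79) → (28.11,144.25) → (80.15,140.65) → (148.34,137.48) → (208.40,137.23) → (236.04,142.40).

; Generated by LaserGRBL
G21
G90
G0 X234.86 Y89.70
M3 S255
G1 X235.62 Y84.01 F3924
G1 X231.07 Y80.51
G1 X225.76 Y82.70
G1 X225.00 Y88.39
G1 X229.55 Y91.89
G1 X234.86 Y89.70
M5
G0 X16.54 Y145.79
M3 S255
G1 X28.11 Y144.25 F3924
G1 X80.15 Y140.65
G1 X148.34 Y137.48
G1 X208.40 Y137.23
G1 X236.04 Y142.40
M5
G0 X0.00 Y0.00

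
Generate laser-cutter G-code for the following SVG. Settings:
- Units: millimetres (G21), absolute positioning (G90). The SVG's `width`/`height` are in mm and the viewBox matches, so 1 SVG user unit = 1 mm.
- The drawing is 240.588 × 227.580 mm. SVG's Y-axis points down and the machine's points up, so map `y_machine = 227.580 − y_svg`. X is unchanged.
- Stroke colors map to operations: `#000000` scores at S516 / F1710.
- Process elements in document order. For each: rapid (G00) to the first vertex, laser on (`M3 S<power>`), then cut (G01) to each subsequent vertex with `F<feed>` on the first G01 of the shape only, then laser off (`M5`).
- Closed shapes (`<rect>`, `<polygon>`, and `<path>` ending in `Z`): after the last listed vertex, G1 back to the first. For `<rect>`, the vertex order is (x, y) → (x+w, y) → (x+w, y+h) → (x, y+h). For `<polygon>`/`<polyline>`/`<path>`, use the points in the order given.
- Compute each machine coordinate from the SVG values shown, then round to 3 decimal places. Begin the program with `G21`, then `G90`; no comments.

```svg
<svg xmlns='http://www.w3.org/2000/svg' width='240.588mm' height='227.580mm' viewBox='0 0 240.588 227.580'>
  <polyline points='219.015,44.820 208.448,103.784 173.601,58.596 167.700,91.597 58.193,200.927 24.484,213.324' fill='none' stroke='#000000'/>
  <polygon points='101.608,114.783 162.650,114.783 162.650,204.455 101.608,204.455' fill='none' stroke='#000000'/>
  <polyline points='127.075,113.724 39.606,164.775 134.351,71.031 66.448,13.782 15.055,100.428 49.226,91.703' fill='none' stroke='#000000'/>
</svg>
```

G21
G90
G00 X219.015 Y182.760
M3 S516
G01 X208.448 Y123.796 F1710
G01 X173.601 Y168.984
G01 X167.700 Y135.983
G01 X58.193 Y26.653
G01 X24.484 Y14.256
M5
G00 X101.608 Y112.797
M3 S516
G01 X162.650 Y112.797 F1710
G01 X162.650 Y23.125
G01 X101.608 Y23.125
G01 X101.608 Y112.797
M5
G00 X127.075 Y113.856
M3 S516
G01 X39.606 Y62.805 F1710
G01 X134.351 Y156.549
G01 X66.448 Y213.798
G01 X15.055 Y127.152
G01 X49.226 Y135.877
M5

1 u = 1 mm; y_m = 227.580 − y.

[1] `<polyline>` open polyline, #000000→score S516 F1710: (219.015,182.760) → (208.448,123.796) → (173.601,168.984) → (167.700,135.983) → (58.193,26.653) → (24.484,14.256)

[2] `<polygon>` rectangle, #000000→score S516 F1710: (101.608,112.797) → (162.650,112.797) → (162.650,23.125) → (101.608,23.125) → (101.608,112.797) (closed)

[3] `<polyline>` open polyline, #000000→score S516 F1710: (127.075,113.856) → (39.606,62.805) → (134.351,156.549) → (66.448,213.798) → (15.055,127.152) → (49.226,135.877)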